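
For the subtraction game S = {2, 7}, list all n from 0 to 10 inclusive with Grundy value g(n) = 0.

Compute g(0), g(1), … for moves {2, 7}:
g(0) = mex{} = 0
g(1) = mex{} = 0
g(2) = mex{0} = 1
g(3) = mex{0} = 1
g(4) = mex{1} = 0
g(5) = mex{1} = 0
g(6) = mex{0} = 1
g(7) = mex{0} = 1
g(8) = mex{0,1} = 2
g(9) = mex{1} = 0
g(10) = mex{1,2} = 0
The P-positions (g = 0) in 0..10 are 0, 1, 4, 5, 9, 10.

0, 1, 4, 5, 9, 10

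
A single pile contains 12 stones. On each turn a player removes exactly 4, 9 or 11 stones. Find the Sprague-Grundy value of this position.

Grundy values for subtraction set {4, 9, 11}:
g(0) = mex{} = 0
g(1) = mex{} = 0
g(2) = mex{} = 0
g(3) = mex{} = 0
g(4) = mex{0} = 1
g(5) = mex{0} = 1
g(6) = mex{0} = 1
g(7) = mex{0} = 1
g(8) = mex{1} = 0
g(9) = mex{0,1} = 2
g(10) = mex{0,1} = 2
g(11) = mex{0,1} = 2
g(12) = mex{0} = 1
So g(12) = 1.

1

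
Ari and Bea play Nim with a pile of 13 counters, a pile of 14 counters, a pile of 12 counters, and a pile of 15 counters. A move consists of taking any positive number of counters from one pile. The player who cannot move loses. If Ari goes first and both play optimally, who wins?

Bea wins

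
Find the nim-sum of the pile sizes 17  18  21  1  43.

60

Compute the nim-sum pairwise:
17 XOR 18 = 3
3 XOR 21 = 22
22 XOR 1 = 23
23 XOR 43 = 60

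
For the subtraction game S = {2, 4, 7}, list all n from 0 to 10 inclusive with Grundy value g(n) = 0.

Compute g(0), g(1), … for moves {2, 4, 7}:
g(0) = mex{} = 0
g(1) = mex{} = 0
g(2) = mex{0} = 1
g(3) = mex{0} = 1
g(4) = mex{0,1} = 2
g(5) = mex{0,1} = 2
g(6) = mex{1,2} = 0
g(7) = mex{0,1,2} = 3
g(8) = mex{0,2} = 1
g(9) = mex{1,2,3} = 0
g(10) = mex{0,1} = 2
The P-positions (g = 0) in 0..10 are 0, 1, 6, 9.

0, 1, 6, 9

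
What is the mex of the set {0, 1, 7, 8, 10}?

2

The values 0, 1 are all present; 2 is the first non-negative integer missing from the set.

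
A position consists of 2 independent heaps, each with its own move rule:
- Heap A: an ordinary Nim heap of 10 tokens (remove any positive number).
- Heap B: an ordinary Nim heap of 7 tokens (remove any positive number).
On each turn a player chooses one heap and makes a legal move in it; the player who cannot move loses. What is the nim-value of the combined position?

13

Heap A is a plain Nim heap of size 10, so its Grundy value is 10.
Heap B is a plain Nim heap of size 7, so its Grundy value is 7.
By the Sprague-Grundy theorem, the Grundy value of a sum of independent games is the XOR of the component values.
Combined value = 10 ⊕ 7 = 13.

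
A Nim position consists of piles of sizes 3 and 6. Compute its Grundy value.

Nim-sum: 3 XOR 6 = 5.

5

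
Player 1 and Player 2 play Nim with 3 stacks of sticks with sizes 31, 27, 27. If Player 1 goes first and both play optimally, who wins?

Player 1 wins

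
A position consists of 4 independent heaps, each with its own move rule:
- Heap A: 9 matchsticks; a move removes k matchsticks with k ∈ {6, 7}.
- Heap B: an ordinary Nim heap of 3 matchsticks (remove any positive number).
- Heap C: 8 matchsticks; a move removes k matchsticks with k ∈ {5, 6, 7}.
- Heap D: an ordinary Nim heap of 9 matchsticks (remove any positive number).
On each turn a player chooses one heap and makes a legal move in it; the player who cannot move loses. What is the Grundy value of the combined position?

Build the Grundy sequence for heap A with g(k) = mex{g(k−s) : s ∈ {6, 7}, s ≤ k}:
g(0) = mex{} = 0
g(1) = mex{} = 0
g(2) = mex{} = 0
g(3) = mex{} = 0
g(4) = mex{} = 0
g(5) = mex{} = 0
g(6) = mex{0} = 1
g(7) = mex{0} = 1
g(8) = mex{0} = 1
g(9) = mex{0} = 1
So g(9) = 1.
Heap B is a plain Nim heap of size 3, so its Grundy value is 3.
For heap C, compute g(0), g(1), … with moves {5, 6, 7}:
k:     0  1  2  3  4  5  6  7  8
g(k):  0  0  0  0  0  1  1  1  1
So g(8) = 1.
Heap D is a plain Nim heap of size 9, so its Grundy value is 9.
The value of a disjunctive sum is the nim-sum of the parts.
Combined value = 1 ⊕ 3 ⊕ 1 ⊕ 9 = 10.

10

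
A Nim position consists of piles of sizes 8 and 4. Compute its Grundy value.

Nim-sum: 8 ⊕ 4 = 12.

12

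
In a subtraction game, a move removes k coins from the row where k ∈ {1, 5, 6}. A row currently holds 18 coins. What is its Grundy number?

3

Build the Grundy sequence with g(k) = mex{g(k−s) : s ∈ {1, 5, 6}, s ≤ k}:
k:     0  1  2  3  4  5  6  7  8  9 10 11 12 13 14 15 16 17 18
g(k):  0  1  0  1  0  1  2  3  2  3  2  0  1  0  1  0  1  2  3
So g(18) = 3.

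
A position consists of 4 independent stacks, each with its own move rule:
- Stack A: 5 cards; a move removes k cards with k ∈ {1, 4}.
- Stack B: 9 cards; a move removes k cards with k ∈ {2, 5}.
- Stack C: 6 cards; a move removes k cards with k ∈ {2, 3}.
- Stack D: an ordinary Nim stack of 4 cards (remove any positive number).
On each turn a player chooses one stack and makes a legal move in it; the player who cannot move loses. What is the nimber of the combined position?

5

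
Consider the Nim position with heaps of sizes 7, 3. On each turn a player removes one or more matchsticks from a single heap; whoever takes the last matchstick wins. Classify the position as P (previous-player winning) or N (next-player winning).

N-position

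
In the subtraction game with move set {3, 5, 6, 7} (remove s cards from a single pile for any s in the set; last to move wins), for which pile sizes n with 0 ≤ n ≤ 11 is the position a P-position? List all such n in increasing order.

0, 1, 2, 10, 11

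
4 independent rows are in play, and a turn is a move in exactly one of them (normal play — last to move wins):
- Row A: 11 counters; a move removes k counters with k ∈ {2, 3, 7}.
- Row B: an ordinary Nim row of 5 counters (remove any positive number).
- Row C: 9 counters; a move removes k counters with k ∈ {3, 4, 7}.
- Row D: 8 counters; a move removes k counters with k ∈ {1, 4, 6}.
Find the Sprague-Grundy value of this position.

Grundy values for row A (subtraction set {2, 3, 7}):
k:     0  1  2  3  4  5  6  7  8  9 10 11
g(k):  0  0  1  1  2  0  0  1  1  2  0  0
So g(11) = 0.
Row B is a plain Nim row of size 5, so its Grundy value is 5.
Grundy values for row C (subtraction set {3, 4, 7}):
g(0) = mex{} = 0
g(1) = mex{} = 0
g(2) = mex{} = 0
g(3) = mex{0} = 1
g(4) = mex{0} = 1
g(5) = mex{0} = 1
g(6) = mex{0,1} = 2
g(7) = mex{0,1} = 2
g(8) = mex{0,1} = 2
g(9) = mex{0,1,2} = 3
So g(9) = 3.
Build the Grundy sequence for row D with g(k) = mex{g(k−s) : s ∈ {1, 4, 6}, s ≤ k}:
k:     0  1  2  3  4  5  6  7  8
g(k):  0  1  0  1  2  0  1  0  1
So g(8) = 1.
By the Sprague-Grundy theorem, the Grundy value of a sum of independent games is the XOR of the component values.
Combined value = 0 ⊕ 5 ⊕ 3 ⊕ 1 = 7.

7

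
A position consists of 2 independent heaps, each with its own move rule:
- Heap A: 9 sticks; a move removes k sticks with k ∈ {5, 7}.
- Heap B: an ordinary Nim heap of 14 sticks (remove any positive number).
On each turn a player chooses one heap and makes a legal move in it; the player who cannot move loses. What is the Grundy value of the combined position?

For heap A, compute g(0), g(1), … with moves {5, 7}:
g(0) = mex{} = 0
g(1) = mex{} = 0
g(2) = mex{} = 0
g(3) = mex{} = 0
g(4) = mex{} = 0
g(5) = mex{0} = 1
g(6) = mex{0} = 1
g(7) = mex{0} = 1
g(8) = mex{0} = 1
g(9) = mex{0} = 1
So g(9) = 1.
Heap B is a plain Nim heap of size 14, so its Grundy value is 14.
By the Sprague-Grundy theorem, the Grundy value of a sum of independent games is the XOR of the component values.
Combined value = 1 XOR 14 = 15.

15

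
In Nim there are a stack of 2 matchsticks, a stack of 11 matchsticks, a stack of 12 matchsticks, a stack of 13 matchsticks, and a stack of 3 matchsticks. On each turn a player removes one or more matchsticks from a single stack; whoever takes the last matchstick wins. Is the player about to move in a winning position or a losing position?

Winning position

Nim-sum: 2 ⊕ 11 ⊕ 12 ⊕ 13 ⊕ 3 = 11.
The nim-sum is 11 ≠ 0, so this is an N-position: the player to move can win.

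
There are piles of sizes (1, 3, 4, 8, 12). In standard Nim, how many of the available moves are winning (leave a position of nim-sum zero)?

Compute the nim-sum pairwise:
1 ^ 3 = 2
2 ^ 4 = 6
6 ^ 8 = 14
14 ^ 12 = 2
The overall nim-sum is X = 2. A pile of size p has a winning move iff p XOR X < p (reduce it to p XOR X).
  1: 1 XOR 2 = 3 ≥ 1 — no move.
  3: 3 XOR 2 = 1 < 3 — winning move (to 1).
  4: 4 XOR 2 = 6 ≥ 4 — no move.
  8: 8 XOR 2 = 10 ≥ 8 — no move.
  12: 12 XOR 2 = 14 ≥ 12 — no move.
That gives 1 winning move.

1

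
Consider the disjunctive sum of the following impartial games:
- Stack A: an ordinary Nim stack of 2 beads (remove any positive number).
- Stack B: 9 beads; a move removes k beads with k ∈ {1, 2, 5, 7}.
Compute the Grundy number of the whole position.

Stack A is a plain Nim stack of size 2, so its Grundy value is 2.
For stack B, compute g(0), g(1), … with moves {1, 2, 5, 7}:
g(0) = mex{} = 0
g(1) = mex{0} = 1
g(2) = mex{0,1} = 2
g(3) = mex{1,2} = 0
g(4) = mex{0,2} = 1
g(5) = mex{0,1} = 2
g(6) = mex{1,2} = 0
g(7) = mex{0,2} = 1
g(8) = mex{0,1} = 2
g(9) = mex{1,2} = 0
So g(9) = 0.
The value of a disjunctive sum is the nim-sum of the parts.
Combined value = 2 XOR 0 = 2.

2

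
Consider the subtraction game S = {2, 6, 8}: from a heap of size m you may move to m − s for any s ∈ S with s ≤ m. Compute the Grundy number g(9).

Grundy values for subtraction set {2, 6, 8}:
k:     0  1  2  3  4  5  6  7  8  9
g(k):  0  0  1  1  0  0  1  1  2  2
So g(9) = 2.

2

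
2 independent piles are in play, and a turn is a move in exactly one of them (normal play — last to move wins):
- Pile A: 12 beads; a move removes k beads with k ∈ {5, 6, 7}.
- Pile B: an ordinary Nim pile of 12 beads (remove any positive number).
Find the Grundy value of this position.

12

Build the Grundy sequence for pile A with g(k) = mex{g(k−s) : s ∈ {5, 6, 7}, s ≤ k}:
k:     0  1  2  3  4  5  6  7  8  9 10 11 12
g(k):  0  0  0  0  0  1  1  1  1  1  2  2  0
So g(12) = 0.
Pile B is a plain Nim pile of size 12, so its Grundy value is 12.
By the Sprague-Grundy theorem, the Grundy value of a sum of independent games is the XOR of the component values.
Combined value = 0 ⊕ 12 = 12.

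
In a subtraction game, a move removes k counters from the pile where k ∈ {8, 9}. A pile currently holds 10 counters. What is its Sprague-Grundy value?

Grundy values for subtraction set {8, 9}:
k:     0  1  2  3  4  5  6  7  8  9 10
g(k):  0  0  0  0  0  0  0  0  1  1  1
So g(10) = 1.

1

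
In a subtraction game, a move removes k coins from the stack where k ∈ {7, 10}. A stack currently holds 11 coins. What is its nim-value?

Build the Grundy sequence with g(k) = mex{g(k−s) : s ∈ {7, 10}, s ≤ k}:
g(0) = mex{} = 0
g(1) = mex{} = 0
g(2) = mex{} = 0
g(3) = mex{} = 0
g(4) = mex{} = 0
g(5) = mex{} = 0
g(6) = mex{} = 0
g(7) = mex{0} = 1
g(8) = mex{0} = 1
g(9) = mex{0} = 1
g(10) = mex{0} = 1
g(11) = mex{0} = 1
So g(11) = 1.

1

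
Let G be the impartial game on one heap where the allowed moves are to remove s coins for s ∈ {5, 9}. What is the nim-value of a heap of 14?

0

Build the Grundy sequence with g(k) = mex{g(k−s) : s ∈ {5, 9}, s ≤ k}:
k:     0  1  2  3  4  5  6  7  8  9 10 11 12 13 14
g(k):  0  0  0  0  0  1  1  1  1  1  2  2  2  2  0
So g(14) = 0.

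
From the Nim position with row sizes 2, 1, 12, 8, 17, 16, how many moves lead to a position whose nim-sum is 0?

1

In binary:
  00010  (2)
  00001  (1)
  01100  (12)
  01000  (8)
  10001  (17)
  10000  (16)
  -----
  00110  (6)
The overall nim-sum is X = 6. A row of size p has a winning move iff p XOR X < p (reduce it to p XOR X).
  2: 2 XOR 6 = 4 ≥ 2 — no move.
  1: 1 XOR 6 = 7 ≥ 1 — no move.
  12: 12 XOR 6 = 10 < 12 — winning move (to 10).
  8: 8 XOR 6 = 14 ≥ 8 — no move.
  17: 17 XOR 6 = 23 ≥ 17 — no move.
  16: 16 XOR 6 = 22 ≥ 16 — no move.
That gives 1 winning move.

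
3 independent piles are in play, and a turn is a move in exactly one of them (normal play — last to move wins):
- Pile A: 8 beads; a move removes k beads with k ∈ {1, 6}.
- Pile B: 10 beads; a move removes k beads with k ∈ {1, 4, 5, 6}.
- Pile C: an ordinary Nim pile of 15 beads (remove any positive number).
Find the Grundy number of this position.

15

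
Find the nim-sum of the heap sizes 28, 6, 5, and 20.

11

Nim-sum: 28 XOR 6 XOR 5 XOR 20 = 11.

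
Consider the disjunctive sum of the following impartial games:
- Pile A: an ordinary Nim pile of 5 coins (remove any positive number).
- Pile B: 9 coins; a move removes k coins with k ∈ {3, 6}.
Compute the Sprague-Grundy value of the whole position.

5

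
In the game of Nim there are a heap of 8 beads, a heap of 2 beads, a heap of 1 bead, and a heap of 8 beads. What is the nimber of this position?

3

Compute the nim-sum pairwise:
8 ⊕ 2 = 10
10 ⊕ 1 = 11
11 ⊕ 8 = 3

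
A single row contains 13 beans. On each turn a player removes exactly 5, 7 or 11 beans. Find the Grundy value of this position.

Compute g(0), g(1), … for moves {5, 7, 11}:
g(0) = mex{} = 0
g(1) = mex{} = 0
g(2) = mex{} = 0
g(3) = mex{} = 0
g(4) = mex{} = 0
g(5) = mex{0} = 1
g(6) = mex{0} = 1
g(7) = mex{0} = 1
g(8) = mex{0} = 1
g(9) = mex{0} = 1
g(10) = mex{0,1} = 2
g(11) = mex{0,1} = 2
g(12) = mex{0,1} = 2
g(13) = mex{0,1} = 2
So g(13) = 2.

2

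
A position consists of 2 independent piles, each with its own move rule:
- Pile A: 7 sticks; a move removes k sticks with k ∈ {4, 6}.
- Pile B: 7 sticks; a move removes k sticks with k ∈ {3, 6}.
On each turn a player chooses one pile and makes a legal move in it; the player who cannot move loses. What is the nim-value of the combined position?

Build the Grundy sequence for pile A with g(k) = mex{g(k−s) : s ∈ {4, 6}, s ≤ k}:
g(0) = mex{} = 0
g(1) = mex{} = 0
g(2) = mex{} = 0
g(3) = mex{} = 0
g(4) = mex{0} = 1
g(5) = mex{0} = 1
g(6) = mex{0} = 1
g(7) = mex{0} = 1
So g(7) = 1.
Grundy values for pile B (subtraction set {3, 6}):
k:     0  1  2  3  4  5  6  7
g(k):  0  0  0  1  1  1  2  2
So g(7) = 2.
The value of a disjunctive sum is the nim-sum of the parts.
Combined value = 1 ⊕ 2 = 3.

3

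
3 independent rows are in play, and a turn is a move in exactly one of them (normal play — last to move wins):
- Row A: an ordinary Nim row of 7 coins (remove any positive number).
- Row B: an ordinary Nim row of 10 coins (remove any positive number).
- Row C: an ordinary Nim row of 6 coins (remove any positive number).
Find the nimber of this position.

11

Row A is a plain Nim row of size 7, so its Grundy value is 7.
Row B is a plain Nim row of size 10, so its Grundy value is 10.
Row C is a plain Nim row of size 6, so its Grundy value is 6.
By the Sprague-Grundy theorem, the Grundy value of a sum of independent games is the XOR of the component values.
Combined value = 7 XOR 10 XOR 6 = 11.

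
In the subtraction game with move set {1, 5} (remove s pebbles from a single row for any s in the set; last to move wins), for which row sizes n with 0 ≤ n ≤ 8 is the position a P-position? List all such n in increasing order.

0, 2, 4, 6, 8

Build the Grundy sequence with g(k) = mex{g(k−s) : s ∈ {1, 5}, s ≤ k}:
k:     0  1  2  3  4  5  6  7  8
g(k):  0  1  0  1  0  1  0  1  0
The P-positions (g = 0) in 0..8 are 0, 2, 4, 6, 8.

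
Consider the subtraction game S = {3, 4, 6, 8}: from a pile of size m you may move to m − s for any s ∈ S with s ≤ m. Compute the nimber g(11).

0

Compute g(0), g(1), … for moves {3, 4, 6, 8}:
k:     0  1  2  3  4  5  6  7  8  9 10 11
g(k):  0  0  0  1  1  1  2  2  2  3  3  0
So g(11) = 0.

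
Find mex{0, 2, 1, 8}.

3

The values 0, 1, 2 are all present; 3 is the first non-negative integer missing from the set.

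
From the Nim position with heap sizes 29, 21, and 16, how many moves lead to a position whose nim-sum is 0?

Nim-sum: 29 ^ 21 ^ 16 = 24.
The overall nim-sum is X = 24. A heap of size p has a winning move iff p XOR X < p (reduce it to p XOR X).
  29: 29 XOR 24 = 5 < 29 — winning move (to 5).
  21: 21 XOR 24 = 13 < 21 — winning move (to 13).
  16: 16 XOR 24 = 8 < 16 — winning move (to 8).
That gives 3 winning moves.

3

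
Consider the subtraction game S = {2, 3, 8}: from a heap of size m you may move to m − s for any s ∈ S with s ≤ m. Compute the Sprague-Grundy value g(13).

Build the Grundy sequence with g(k) = mex{g(k−s) : s ∈ {2, 3, 8}, s ≤ k}:
k:     0  1  2  3  4  5  6  7  8  9 10 11 12 13
g(k):  0  0  1  1  2  0  0  1  1  2  0  0  1  1
So g(13) = 1.

1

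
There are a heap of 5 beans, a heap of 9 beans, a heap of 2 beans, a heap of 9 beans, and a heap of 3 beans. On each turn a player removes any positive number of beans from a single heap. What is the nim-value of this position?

Nim-sum: 5 ^ 9 ^ 2 ^ 9 ^ 3 = 4.

4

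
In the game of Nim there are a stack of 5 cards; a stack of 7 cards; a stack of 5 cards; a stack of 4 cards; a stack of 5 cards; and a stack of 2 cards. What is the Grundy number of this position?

4

Compute the nim-sum pairwise:
5 ⊕ 7 = 2
2 ⊕ 5 = 7
7 ⊕ 4 = 3
3 ⊕ 5 = 6
6 ⊕ 2 = 4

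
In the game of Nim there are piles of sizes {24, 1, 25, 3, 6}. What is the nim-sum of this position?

5

Compute the nim-sum pairwise:
24 XOR 1 = 25
25 XOR 25 = 0
0 XOR 3 = 3
3 XOR 6 = 5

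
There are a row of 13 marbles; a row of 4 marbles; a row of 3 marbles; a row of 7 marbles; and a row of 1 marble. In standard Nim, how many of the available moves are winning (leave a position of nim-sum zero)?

Nim-sum: 13 ^ 4 ^ 3 ^ 7 ^ 1 = 12.
The overall nim-sum is X = 12. A row of size p has a winning move iff p XOR X < p (reduce it to p XOR X).
  13: 13 XOR 12 = 1 < 13 — winning move (to 1).
  4: 4 XOR 12 = 8 ≥ 4 — no move.
  3: 3 XOR 12 = 15 ≥ 3 — no move.
  7: 7 XOR 12 = 11 ≥ 7 — no move.
  1: 1 XOR 12 = 13 ≥ 1 — no move.
That gives 1 winning move.

1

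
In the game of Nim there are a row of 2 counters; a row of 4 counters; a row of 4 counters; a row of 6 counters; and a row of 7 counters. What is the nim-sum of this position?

3

Nim-sum: 2 XOR 4 XOR 4 XOR 6 XOR 7 = 3.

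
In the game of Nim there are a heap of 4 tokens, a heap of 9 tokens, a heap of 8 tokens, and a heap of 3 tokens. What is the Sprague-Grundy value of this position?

Nim-sum: 4 XOR 9 XOR 8 XOR 3 = 6.

6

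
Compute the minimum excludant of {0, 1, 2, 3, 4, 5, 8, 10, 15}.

6

The values 0, 1, 2, 3, 4, 5 are all present; 6 is the first non-negative integer missing from the set.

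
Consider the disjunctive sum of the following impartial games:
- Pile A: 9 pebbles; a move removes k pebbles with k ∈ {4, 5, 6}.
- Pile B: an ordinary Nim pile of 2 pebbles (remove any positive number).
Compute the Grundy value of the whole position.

Grundy values for pile A (subtraction set {4, 5, 6}):
k:     0  1  2  3  4  5  6  7  8  9
g(k):  0  0  0  0  1  1  1  1  2  2
So g(9) = 2.
Pile B is a plain Nim pile of size 2, so its Grundy value is 2.
The value of a disjunctive sum is the nim-sum of the parts.
Combined value = 2 ⊕ 2 = 0.

0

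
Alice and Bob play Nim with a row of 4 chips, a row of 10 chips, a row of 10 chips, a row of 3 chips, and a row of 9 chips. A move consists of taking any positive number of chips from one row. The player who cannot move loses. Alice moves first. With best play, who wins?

Alice wins

In binary:
  0100  (4)
  1010  (10)
  1010  (10)
  0011  (3)
  1001  (9)
  ----
  1110  (14)
The nim-sum is 14 ≠ 0, so this is an N-position: the player to move can win; Alice has a winning move.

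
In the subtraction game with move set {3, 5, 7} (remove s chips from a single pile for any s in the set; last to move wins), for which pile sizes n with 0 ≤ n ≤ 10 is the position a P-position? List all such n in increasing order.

0, 1, 2, 10

Compute g(0), g(1), … for moves {3, 5, 7}:
g(0) = mex{} = 0
g(1) = mex{} = 0
g(2) = mex{} = 0
g(3) = mex{0} = 1
g(4) = mex{0} = 1
g(5) = mex{0} = 1
g(6) = mex{0,1} = 2
g(7) = mex{0,1} = 2
g(8) = mex{0,1} = 2
g(9) = mex{0,1,2} = 3
g(10) = mex{1,2} = 0
The P-positions (g = 0) in 0..10 are 0, 1, 2, 10.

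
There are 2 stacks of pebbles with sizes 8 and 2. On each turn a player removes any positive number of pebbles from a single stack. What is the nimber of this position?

Write each in binary and XOR column by column:
  1000  (8)
  0010  (2)
  ----
  1010  (10)

10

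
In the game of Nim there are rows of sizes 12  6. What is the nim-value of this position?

10

Nim-sum: 12 XOR 6 = 10.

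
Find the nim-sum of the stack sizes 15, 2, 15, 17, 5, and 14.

24

Nim-sum: 15 ⊕ 2 ⊕ 15 ⊕ 17 ⊕ 5 ⊕ 14 = 24.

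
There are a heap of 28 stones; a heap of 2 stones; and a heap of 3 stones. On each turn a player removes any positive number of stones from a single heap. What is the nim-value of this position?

29

Write each in binary and XOR column by column:
  11100  (28)
  00010  (2)
  00011  (3)
  -----
  11101  (29)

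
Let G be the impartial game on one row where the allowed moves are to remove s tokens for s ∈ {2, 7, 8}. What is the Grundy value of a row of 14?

0

Compute g(0), g(1), … for moves {2, 7, 8}:
k:     0  1  2  3  4  5  6  7  8  9 10 11 12 13 14
g(k):  0  0  1  1  0  0  1  1  2  2  0  3  1  2  0
So g(14) = 0.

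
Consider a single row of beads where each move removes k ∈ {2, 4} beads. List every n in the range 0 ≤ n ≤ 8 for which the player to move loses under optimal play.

0, 1, 6, 7

Compute g(0), g(1), … for moves {2, 4}:
g(0) = mex{} = 0
g(1) = mex{} = 0
g(2) = mex{0} = 1
g(3) = mex{0} = 1
g(4) = mex{0,1} = 2
g(5) = mex{0,1} = 2
g(6) = mex{1,2} = 0
g(7) = mex{1,2} = 0
g(8) = mex{0,2} = 1
The P-positions (g = 0) in 0..8 are 0, 1, 6, 7.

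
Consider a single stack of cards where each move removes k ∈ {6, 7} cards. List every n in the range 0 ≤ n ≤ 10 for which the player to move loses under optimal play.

0, 1, 2, 3, 4, 5

Build the Grundy sequence with g(k) = mex{g(k−s) : s ∈ {6, 7}, s ≤ k}:
k:     0  1  2  3  4  5  6  7  8  9 10
g(k):  0  0  0  0  0  0  1  1  1  1  1
The P-positions (g = 0) in 0..10 are 0, 1, 2, 3, 4, 5.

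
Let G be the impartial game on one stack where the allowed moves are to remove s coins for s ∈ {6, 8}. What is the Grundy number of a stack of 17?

Grundy values for subtraction set {6, 8}:
k:     0  1  2  3  4  5  6  7  8  9 10 11 12 13 14 15 16 17
g(k):  0  0  0  0  0  0  1  1  1  1  1  1  2  2  0  0  0  0
So g(17) = 0.

0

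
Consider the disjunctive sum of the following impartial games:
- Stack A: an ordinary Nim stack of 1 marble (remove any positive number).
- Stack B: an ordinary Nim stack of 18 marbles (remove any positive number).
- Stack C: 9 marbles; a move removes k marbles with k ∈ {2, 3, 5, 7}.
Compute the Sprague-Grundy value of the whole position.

19

Stack A is a plain Nim stack of size 1, so its Grundy value is 1.
Stack B is a plain Nim stack of size 18, so its Grundy value is 18.
Grundy values for stack C (subtraction set {2, 3, 5, 7}):
k:     0  1  2  3  4  5  6  7  8  9
g(k):  0  0  1  1  2  2  3  3  4  0
So g(9) = 0.
By the Sprague-Grundy theorem, the Grundy value of a sum of independent games is the XOR of the component values.
Combined value = 1 XOR 18 XOR 0 = 19.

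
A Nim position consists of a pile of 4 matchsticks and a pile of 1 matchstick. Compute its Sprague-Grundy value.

Bitwise XOR of the heap sizes:
  100  (4)
  001  (1)
  ---
  101  (5)

5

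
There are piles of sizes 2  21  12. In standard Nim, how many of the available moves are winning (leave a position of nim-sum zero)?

1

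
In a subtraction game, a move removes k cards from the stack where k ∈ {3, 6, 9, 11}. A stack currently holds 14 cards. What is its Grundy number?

Grundy values for subtraction set {3, 6, 9, 11}:
g(0) = mex{} = 0
g(1) = mex{} = 0
g(2) = mex{} = 0
g(3) = mex{0} = 1
g(4) = mex{0} = 1
g(5) = mex{0} = 1
g(6) = mex{0,1} = 2
g(7) = mex{0,1} = 2
g(8) = mex{0,1} = 2
g(9) = mex{0,1,2} = 3
g(10) = mex{0,1,2} = 3
g(11) = mex{0,1,2} = 3
g(12) = mex{0,1,2,3} = 4
g(13) = mex{0,1,2,3} = 4
g(14) = mex{1,2,3} = 0
So g(14) = 0.

0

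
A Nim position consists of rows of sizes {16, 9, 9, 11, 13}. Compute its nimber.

In binary:
  10000  (16)
  01001  (9)
  01001  (9)
  01011  (11)
  01101  (13)
  -----
  10110  (22)

22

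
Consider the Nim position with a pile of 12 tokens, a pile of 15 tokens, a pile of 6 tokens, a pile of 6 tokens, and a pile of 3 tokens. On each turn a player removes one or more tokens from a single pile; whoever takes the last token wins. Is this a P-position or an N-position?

P-position

Write each in binary and XOR column by column:
  1100  (12)
  1111  (15)
  0110  (6)
  0110  (6)
  0011  (3)
  ----
  0000  (0)
The nim-sum is 0, so this is a P-position: the player to move is in a losing position under optimal play.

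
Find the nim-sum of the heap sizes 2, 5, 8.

15

Nim-sum: 2 XOR 5 XOR 8 = 15.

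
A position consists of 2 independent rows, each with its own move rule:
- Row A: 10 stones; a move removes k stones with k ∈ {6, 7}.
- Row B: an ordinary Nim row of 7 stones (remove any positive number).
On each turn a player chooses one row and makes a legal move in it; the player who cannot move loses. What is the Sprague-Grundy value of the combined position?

Build the Grundy sequence for row A with g(k) = mex{g(k−s) : s ∈ {6, 7}, s ≤ k}:
g(0) = mex{} = 0
g(1) = mex{} = 0
g(2) = mex{} = 0
g(3) = mex{} = 0
g(4) = mex{} = 0
g(5) = mex{} = 0
g(6) = mex{0} = 1
g(7) = mex{0} = 1
g(8) = mex{0} = 1
g(9) = mex{0} = 1
g(10) = mex{0} = 1
So g(10) = 1.
Row B is a plain Nim row of size 7, so its Grundy value is 7.
The value of a disjunctive sum is the nim-sum of the parts.
Combined value = 1 ⊕ 7 = 6.

6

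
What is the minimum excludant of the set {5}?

0 is not in the set, so the mex is 0.

0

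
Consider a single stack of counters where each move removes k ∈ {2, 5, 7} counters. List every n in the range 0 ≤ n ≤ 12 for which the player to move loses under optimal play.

0, 1, 4, 10

Compute g(0), g(1), … for moves {2, 5, 7}:
g(0) = mex{} = 0
g(1) = mex{} = 0
g(2) = mex{0} = 1
g(3) = mex{0} = 1
g(4) = mex{1} = 0
g(5) = mex{0,1} = 2
g(6) = mex{0} = 1
g(7) = mex{0,1,2} = 3
g(8) = mex{0,1} = 2
g(9) = mex{0,1,3} = 2
g(10) = mex{1,2} = 0
g(11) = mex{0,1,2} = 3
g(12) = mex{0,2,3} = 1
The P-positions (g = 0) in 0..12 are 0, 1, 4, 10.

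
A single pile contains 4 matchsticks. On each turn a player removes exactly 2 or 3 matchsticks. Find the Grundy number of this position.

Build the Grundy sequence with g(k) = mex{g(k−s) : s ∈ {2, 3}, s ≤ k}:
k:     0  1  2  3  4
g(k):  0  0  1  1  2
So g(4) = 2.

2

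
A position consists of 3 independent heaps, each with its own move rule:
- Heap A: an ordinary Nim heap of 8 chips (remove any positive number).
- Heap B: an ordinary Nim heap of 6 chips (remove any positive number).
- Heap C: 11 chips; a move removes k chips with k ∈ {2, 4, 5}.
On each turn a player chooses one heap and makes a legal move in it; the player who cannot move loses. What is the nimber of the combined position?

12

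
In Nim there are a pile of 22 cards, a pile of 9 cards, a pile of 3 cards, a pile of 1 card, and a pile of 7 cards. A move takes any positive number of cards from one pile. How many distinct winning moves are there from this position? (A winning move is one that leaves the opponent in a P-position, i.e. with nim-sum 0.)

1

Bitwise XOR of the heap sizes:
  10110  (22)
  01001  (9)
  00011  (3)
  00001  (1)
  00111  (7)
  -----
  11010  (26)
The overall nim-sum is X = 26. A pile of size p has a winning move iff p XOR X < p (reduce it to p XOR X).
  22: 22 XOR 26 = 12 < 22 — winning move (to 12).
  9: 9 XOR 26 = 19 ≥ 9 — no move.
  3: 3 XOR 26 = 25 ≥ 3 — no move.
  1: 1 XOR 26 = 27 ≥ 1 — no move.
  7: 7 XOR 26 = 29 ≥ 7 — no move.
That gives 1 winning move.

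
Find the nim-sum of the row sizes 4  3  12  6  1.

Compute the nim-sum pairwise:
4 ⊕ 3 = 7
7 ⊕ 12 = 11
11 ⊕ 6 = 13
13 ⊕ 1 = 12

12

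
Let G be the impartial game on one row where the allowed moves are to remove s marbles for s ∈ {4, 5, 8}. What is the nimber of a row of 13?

0

Compute g(0), g(1), … for moves {4, 5, 8}:
g(0) = mex{} = 0
g(1) = mex{} = 0
g(2) = mex{} = 0
g(3) = mex{} = 0
g(4) = mex{0} = 1
g(5) = mex{0} = 1
g(6) = mex{0} = 1
g(7) = mex{0} = 1
g(8) = mex{0,1} = 2
g(9) = mex{0,1} = 2
g(10) = mex{0,1} = 2
g(11) = mex{0,1} = 2
g(12) = mex{1,2} = 0
g(13) = mex{1,2} = 0
So g(13) = 0.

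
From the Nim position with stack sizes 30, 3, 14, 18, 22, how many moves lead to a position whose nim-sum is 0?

3

Nim-sum: 30 ^ 3 ^ 14 ^ 18 ^ 22 = 23.
The overall nim-sum is X = 23. A stack of size p has a winning move iff p XOR X < p (reduce it to p XOR X).
  30: 30 XOR 23 = 9 < 30 — winning move (to 9).
  3: 3 XOR 23 = 20 ≥ 3 — no move.
  14: 14 XOR 23 = 25 ≥ 14 — no move.
  18: 18 XOR 23 = 5 < 18 — winning move (to 5).
  22: 22 XOR 23 = 1 < 22 — winning move (to 1).
That gives 3 winning moves.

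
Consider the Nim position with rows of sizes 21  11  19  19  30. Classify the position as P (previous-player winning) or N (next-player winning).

P-position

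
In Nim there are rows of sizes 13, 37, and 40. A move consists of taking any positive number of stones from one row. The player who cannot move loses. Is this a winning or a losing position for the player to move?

Write each in binary and XOR column by column:
  001101  (13)
  100101  (37)
  101000  (40)
  ------
  000000  (0)
The nim-sum is 0, so this is a P-position: the player to move is in a losing position under optimal play.

Losing position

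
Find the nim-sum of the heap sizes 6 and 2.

4

Compute the nim-sum pairwise:
6 ^ 2 = 4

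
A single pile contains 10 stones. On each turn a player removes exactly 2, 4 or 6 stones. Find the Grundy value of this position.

Build the Grundy sequence with g(k) = mex{g(k−s) : s ∈ {2, 4, 6}, s ≤ k}:
g(0) = mex{} = 0
g(1) = mex{} = 0
g(2) = mex{0} = 1
g(3) = mex{0} = 1
g(4) = mex{0,1} = 2
g(5) = mex{0,1} = 2
g(6) = mex{0,1,2} = 3
g(7) = mex{0,1,2} = 3
g(8) = mex{1,2,3} = 0
g(9) = mex{1,2,3} = 0
g(10) = mex{0,2,3} = 1
So g(10) = 1.

1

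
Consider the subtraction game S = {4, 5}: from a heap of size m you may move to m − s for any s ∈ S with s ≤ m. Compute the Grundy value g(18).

Compute g(0), g(1), … for moves {4, 5}:
k:     0  1  2  3  4  5  6  7  8  9 10 11 12 13 14 15 16 17 18
g(k):  0  0  0  0  1  1  1  1  2  0  0  0  0  1  1  1  1  2  0
So g(18) = 0.

0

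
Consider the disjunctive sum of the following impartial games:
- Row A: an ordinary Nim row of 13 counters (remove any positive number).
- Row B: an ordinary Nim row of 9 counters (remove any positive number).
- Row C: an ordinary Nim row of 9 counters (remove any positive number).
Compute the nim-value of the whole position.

13

Row A is a plain Nim row of size 13, so its Grundy value is 13.
Row B is a plain Nim row of size 9, so its Grundy value is 9.
Row C is a plain Nim row of size 9, so its Grundy value is 9.
By the Sprague-Grundy theorem, the Grundy value of a sum of independent games is the XOR of the component values.
Combined value = 13 ⊕ 9 ⊕ 9 = 13.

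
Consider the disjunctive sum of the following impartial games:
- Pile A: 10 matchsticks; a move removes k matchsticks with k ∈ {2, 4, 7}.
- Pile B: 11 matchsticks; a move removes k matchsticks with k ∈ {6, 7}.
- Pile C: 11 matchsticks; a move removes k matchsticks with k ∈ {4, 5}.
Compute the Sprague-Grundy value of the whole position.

3

For pile A, compute g(0), g(1), … with moves {2, 4, 7}:
g(0) = mex{} = 0
g(1) = mex{} = 0
g(2) = mex{0} = 1
g(3) = mex{0} = 1
g(4) = mex{0,1} = 2
g(5) = mex{0,1} = 2
g(6) = mex{1,2} = 0
g(7) = mex{0,1,2} = 3
g(8) = mex{0,2} = 1
g(9) = mex{1,2,3} = 0
g(10) = mex{0,1} = 2
So g(10) = 2.
Build the Grundy sequence for pile B with g(k) = mex{g(k−s) : s ∈ {6, 7}, s ≤ k}:
k:     0  1  2  3  4  5  6  7  8  9 10 11
g(k):  0  0  0  0  0  0  1  1  1  1  1  1
So g(11) = 1.
Build the Grundy sequence for pile C with g(k) = mex{g(k−s) : s ∈ {4, 5}, s ≤ k}:
k:     0  1  2  3  4  5  6  7  8  9 10 11
g(k):  0  0  0  0  1  1  1  1  2  0  0  0
So g(11) = 0.
By the Sprague-Grundy theorem, the Grundy value of a sum of independent games is the XOR of the component values.
Combined value = 2 XOR 1 XOR 0 = 3.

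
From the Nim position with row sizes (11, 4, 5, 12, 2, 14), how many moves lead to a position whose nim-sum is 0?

3

Compute the nim-sum pairwise:
11 XOR 4 = 15
15 XOR 5 = 10
10 XOR 12 = 6
6 XOR 2 = 4
4 XOR 14 = 10
The overall nim-sum is X = 10. A row of size p has a winning move iff p XOR X < p (reduce it to p XOR X).
  11: 11 XOR 10 = 1 < 11 — winning move (to 1).
  4: 4 XOR 10 = 14 ≥ 4 — no move.
  5: 5 XOR 10 = 15 ≥ 5 — no move.
  12: 12 XOR 10 = 6 < 12 — winning move (to 6).
  2: 2 XOR 10 = 8 ≥ 2 — no move.
  14: 14 XOR 10 = 4 < 14 — winning move (to 4).
That gives 3 winning moves.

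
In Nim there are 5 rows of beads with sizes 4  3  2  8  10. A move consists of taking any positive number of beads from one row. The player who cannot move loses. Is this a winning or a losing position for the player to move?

Bitwise XOR of the heap sizes:
  0100  (4)
  0011  (3)
  0010  (2)
  1000  (8)
  1010  (10)
  ----
  0111  (7)
The nim-sum is 7 ≠ 0, so this is an N-position: the player to move can win.

Winning position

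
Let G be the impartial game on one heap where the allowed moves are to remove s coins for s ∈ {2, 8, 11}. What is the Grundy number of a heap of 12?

Grundy values for subtraction set {2, 8, 11}:
k:     0  1  2  3  4  5  6  7  8  9 10 11 12
g(k):  0  0  1  1  0  0  1  1  2  2  0  3  1
So g(12) = 1.

1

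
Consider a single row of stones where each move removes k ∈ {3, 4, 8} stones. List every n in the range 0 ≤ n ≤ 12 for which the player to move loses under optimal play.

Grundy values for subtraction set {3, 4, 8}:
g(0) = mex{} = 0
g(1) = mex{} = 0
g(2) = mex{} = 0
g(3) = mex{0} = 1
g(4) = mex{0} = 1
g(5) = mex{0} = 1
g(6) = mex{0,1} = 2
g(7) = mex{1} = 0
g(8) = mex{0,1} = 2
g(9) = mex{0,1,2} = 3
g(10) = mex{0,2} = 1
g(11) = mex{0,1,2} = 3
g(12) = mex{1,2,3} = 0
The P-positions (g = 0) in 0..12 are 0, 1, 2, 7, 12.

0, 1, 2, 7, 12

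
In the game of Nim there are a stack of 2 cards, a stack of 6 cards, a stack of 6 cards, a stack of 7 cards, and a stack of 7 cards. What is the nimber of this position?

2

Write each in binary and XOR column by column:
  010  (2)
  110  (6)
  110  (6)
  111  (7)
  111  (7)
  ---
  010  (2)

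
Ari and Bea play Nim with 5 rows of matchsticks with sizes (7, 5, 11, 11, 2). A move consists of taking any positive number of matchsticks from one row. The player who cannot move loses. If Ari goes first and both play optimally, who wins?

Write each in binary and XOR column by column:
  0111  (7)
  0101  (5)
  1011  (11)
  1011  (11)
  0010  (2)
  ----
  0000  (0)
The nim-sum is 0, so this is a P-position: the player to move is in a losing position under optimal play; Ari is about to move from it and so loses — Bea wins.

Bea wins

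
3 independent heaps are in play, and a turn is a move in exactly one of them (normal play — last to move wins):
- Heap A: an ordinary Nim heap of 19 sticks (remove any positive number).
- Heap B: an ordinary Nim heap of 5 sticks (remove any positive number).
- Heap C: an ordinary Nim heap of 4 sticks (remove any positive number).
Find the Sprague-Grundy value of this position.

Heap A is a plain Nim heap of size 19, so its Grundy value is 19.
Heap B is a plain Nim heap of size 5, so its Grundy value is 5.
Heap C is a plain Nim heap of size 4, so its Grundy value is 4.
By the Sprague-Grundy theorem, the Grundy value of a sum of independent games is the XOR of the component values.
Combined value = 19 ⊕ 5 ⊕ 4 = 18.

18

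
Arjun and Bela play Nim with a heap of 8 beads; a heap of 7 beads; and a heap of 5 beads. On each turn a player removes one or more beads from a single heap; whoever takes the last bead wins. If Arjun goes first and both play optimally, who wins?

Arjun wins

Write each in binary and XOR column by column:
  1000  (8)
  0111  (7)
  0101  (5)
  ----
  1010  (10)
The nim-sum is 10 ≠ 0, so this is an N-position: the player to move can win; Arjun has a winning move.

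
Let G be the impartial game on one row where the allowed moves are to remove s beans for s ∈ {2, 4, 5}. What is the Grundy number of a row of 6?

3

Compute g(0), g(1), … for moves {2, 4, 5}:
g(0) = mex{} = 0
g(1) = mex{} = 0
g(2) = mex{0} = 1
g(3) = mex{0} = 1
g(4) = mex{0,1} = 2
g(5) = mex{0,1} = 2
g(6) = mex{0,1,2} = 3
So g(6) = 3.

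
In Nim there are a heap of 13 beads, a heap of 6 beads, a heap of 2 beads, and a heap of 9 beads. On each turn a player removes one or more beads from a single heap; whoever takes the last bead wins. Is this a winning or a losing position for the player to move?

Nim-sum: 13 ⊕ 6 ⊕ 2 ⊕ 9 = 0.
The nim-sum is 0, so this is a P-position: the player to move is in a losing position under optimal play.

Losing position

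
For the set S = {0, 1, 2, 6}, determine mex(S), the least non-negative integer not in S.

3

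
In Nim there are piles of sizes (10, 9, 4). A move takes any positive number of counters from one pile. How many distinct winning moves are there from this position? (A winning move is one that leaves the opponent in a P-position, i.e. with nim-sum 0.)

1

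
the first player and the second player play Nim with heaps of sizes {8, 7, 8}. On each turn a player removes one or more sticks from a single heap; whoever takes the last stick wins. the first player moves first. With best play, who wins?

Nim-sum: 8 ⊕ 7 ⊕ 8 = 7.
The nim-sum is 7 ≠ 0, so this is an N-position: the player to move can win; the first player has a winning move.

the first player wins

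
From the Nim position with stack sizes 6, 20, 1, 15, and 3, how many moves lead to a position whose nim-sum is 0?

Compute the nim-sum pairwise:
6 ⊕ 20 = 18
18 ⊕ 1 = 19
19 ⊕ 15 = 28
28 ⊕ 3 = 31
The overall nim-sum is X = 31. A stack of size p has a winning move iff p XOR X < p (reduce it to p XOR X).
  6: 6 XOR 31 = 25 ≥ 6 — no move.
  20: 20 XOR 31 = 11 < 20 — winning move (to 11).
  1: 1 XOR 31 = 30 ≥ 1 — no move.
  15: 15 XOR 31 = 16 ≥ 15 — no move.
  3: 3 XOR 31 = 28 ≥ 3 — no move.
That gives 1 winning move.

1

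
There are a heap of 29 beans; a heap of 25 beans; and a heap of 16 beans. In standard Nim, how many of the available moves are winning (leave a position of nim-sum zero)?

3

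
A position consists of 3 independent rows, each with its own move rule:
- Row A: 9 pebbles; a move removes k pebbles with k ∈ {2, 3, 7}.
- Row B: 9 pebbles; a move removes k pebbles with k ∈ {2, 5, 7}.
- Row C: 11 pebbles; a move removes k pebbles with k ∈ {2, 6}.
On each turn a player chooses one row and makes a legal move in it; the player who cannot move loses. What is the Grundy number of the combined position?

Build the Grundy sequence for row A with g(k) = mex{g(k−s) : s ∈ {2, 3, 7}, s ≤ k}:
g(0) = mex{} = 0
g(1) = mex{} = 0
g(2) = mex{0} = 1
g(3) = mex{0} = 1
g(4) = mex{0,1} = 2
g(5) = mex{1} = 0
g(6) = mex{1,2} = 0
g(7) = mex{0,2} = 1
g(8) = mex{0} = 1
g(9) = mex{0,1} = 2
So g(9) = 2.
For row B, compute g(0), g(1), … with moves {2, 5, 7}:
g(0) = mex{} = 0
g(1) = mex{} = 0
g(2) = mex{0} = 1
g(3) = mex{0} = 1
g(4) = mex{1} = 0
g(5) = mex{0,1} = 2
g(6) = mex{0} = 1
g(7) = mex{0,1,2} = 3
g(8) = mex{0,1} = 2
g(9) = mex{0,1,3} = 2
So g(9) = 2.
For row C, compute g(0), g(1), … with moves {2, 6}:
k:     0  1  2  3  4  5  6  7  8  9 10 11
g(k):  0  0  1  1  0  0  1  1  0  0  1  1
So g(11) = 1.
By the Sprague-Grundy theorem, the Grundy value of a sum of independent games is the XOR of the component values.
Combined value = 2 ⊕ 2 ⊕ 1 = 1.

1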